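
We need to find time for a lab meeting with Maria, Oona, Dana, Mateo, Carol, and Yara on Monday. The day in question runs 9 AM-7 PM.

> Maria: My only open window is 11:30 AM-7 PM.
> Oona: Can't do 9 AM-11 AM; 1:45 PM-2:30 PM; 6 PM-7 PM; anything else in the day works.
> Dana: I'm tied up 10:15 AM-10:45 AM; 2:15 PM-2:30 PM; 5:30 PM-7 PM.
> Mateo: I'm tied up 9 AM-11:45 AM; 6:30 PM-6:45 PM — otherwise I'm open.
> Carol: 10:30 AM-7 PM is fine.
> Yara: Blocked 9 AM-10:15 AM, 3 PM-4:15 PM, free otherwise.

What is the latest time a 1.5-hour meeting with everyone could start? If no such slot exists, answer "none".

Maria free: 11:30-19:00.
Oona free: 11:00-13:45, 14:30-18:00 (invert busy blocks within the working day).
Dana free: 09:00-10:15, 10:45-14:15, 14:30-17:30 (invert busy blocks within the working day).
Mateo free: 11:45-18:30, 18:45-19:00 (invert busy blocks within the working day).
Carol free: 10:30-19:00.
Yara free: 10:15-15:00, 16:15-19:00 (invert busy blocks within the working day).
Maria ∩ Oona: 11:30-13:45, 14:30-18:00.
Maria ∩ Oona ∩ Dana: 11:30-13:45, 14:30-17:30.
Maria ∩ Oona ∩ Dana ∩ Mateo: 11:45-13:45, 14:30-17:30.
Maria ∩ Oona ∩ Dana ∩ Mateo ∩ Carol: 11:45-13:45, 14:30-17:30.
Maria ∩ Oona ∩ Dana ∩ Mateo ∩ Carol ∩ Yara: 11:45-13:45, 14:30-15:00, 16:15-17:30.
Those are the intersection windows.
The last common window of at least 90 minutes is 11:45-13:45; a 90-minute meeting can start as late as 12:15 and still end by 13:45.

12:15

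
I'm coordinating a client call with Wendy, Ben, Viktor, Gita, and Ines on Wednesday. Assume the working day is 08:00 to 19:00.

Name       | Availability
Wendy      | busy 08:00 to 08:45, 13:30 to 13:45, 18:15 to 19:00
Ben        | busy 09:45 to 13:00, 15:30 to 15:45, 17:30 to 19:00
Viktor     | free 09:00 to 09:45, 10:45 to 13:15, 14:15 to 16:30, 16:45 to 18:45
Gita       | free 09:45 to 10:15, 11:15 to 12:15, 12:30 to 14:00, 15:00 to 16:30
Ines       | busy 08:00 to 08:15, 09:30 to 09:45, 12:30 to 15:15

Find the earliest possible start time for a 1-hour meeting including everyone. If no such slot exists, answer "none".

Wendy free: 08:45-13:30, 13:45-18:15 (invert busy blocks within the working day).
Ben free: 08:00-09:45, 13:00-15:30, 15:45-17:30 (invert busy blocks within the working day).
Viktor free: 09:00-09:45, 10:45-13:15, 14:15-16:30, 16:45-18:45.
Gita free: 09:45-10:15, 11:15-12:15, 12:30-14:00, 15:00-16:30.
Ines free: 08:15-09:30, 09:45-12:30, 15:15-19:00 (invert busy blocks within the working day).
Wendy ∩ Ben: 08:45-09:45, 13:00-13:30, 13:45-15:30, 15:45-17:30.
Wendy ∩ Ben ∩ Viktor: 09:00-09:45, 13:00-13:15, 14:15-15:30, 15:45-16:30, 16:45-17:30.
Wendy ∩ Ben ∩ Viktor ∩ Gita: 13:00-13:15, 15:00-15:30, 15:45-16:30.
Wendy ∩ Ben ∩ Viktor ∩ Gita ∩ Ines: 15:15-15:30, 15:45-16:30.
No common window is at least 60 minutes long.

none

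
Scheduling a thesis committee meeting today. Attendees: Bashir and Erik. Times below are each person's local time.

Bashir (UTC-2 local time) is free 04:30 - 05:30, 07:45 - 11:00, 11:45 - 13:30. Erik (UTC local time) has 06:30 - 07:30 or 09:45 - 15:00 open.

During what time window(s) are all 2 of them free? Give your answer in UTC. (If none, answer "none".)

06:30-07:30, 09:45-13:00, 13:45-15:00

Bashir in UTC: 06:30-07:30, 09:45-13:00, 13:45-15:30 (add 2h to convert from UTC-2).
Erik in UTC: 06:30-07:30, 09:45-15:00.
Bashir ∩ Erik: 06:30-07:30, 09:45-13:00, 13:45-15:00.
Those are the intersection windows.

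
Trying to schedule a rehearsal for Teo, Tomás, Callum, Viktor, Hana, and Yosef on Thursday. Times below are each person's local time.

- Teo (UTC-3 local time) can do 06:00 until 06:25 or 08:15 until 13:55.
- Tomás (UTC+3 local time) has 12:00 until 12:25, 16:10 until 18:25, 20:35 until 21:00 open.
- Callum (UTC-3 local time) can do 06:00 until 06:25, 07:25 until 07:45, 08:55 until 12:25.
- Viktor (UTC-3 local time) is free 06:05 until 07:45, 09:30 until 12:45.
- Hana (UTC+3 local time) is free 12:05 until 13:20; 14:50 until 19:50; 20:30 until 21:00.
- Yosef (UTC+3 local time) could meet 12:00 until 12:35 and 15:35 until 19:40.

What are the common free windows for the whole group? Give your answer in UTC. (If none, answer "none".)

Teo in UTC: 09:00-09:25, 11:15-16:55 (add 3h to convert from UTC-3).
Tomás in UTC: 09:00-09:25, 13:10-15:25, 17:35-18:00 (subtract 3h to convert from UTC+3).
Callum in UTC: 09:00-09:25, 10:25-10:45, 11:55-15:25 (add 3h to convert from UTC-3).
Viktor in UTC: 09:05-10:45, 12:30-15:45 (add 3h to convert from UTC-3).
Hana in UTC: 09:05-10:20, 11:50-16:50, 17:30-18:00 (subtract 3h to convert from UTC+3).
Yosef in UTC: 09:00-09:35, 12:35-16:40 (subtract 3h to convert from UTC+3).
Teo ∩ Tomás: 09:00-09:25, 13:10-15:25.
Teo ∩ Tomás ∩ Callum: 09:00-09:25, 13:10-15:25.
Teo ∩ Tomás ∩ Callum ∩ Viktor: 09:05-09:25, 13:10-15:25.
Teo ∩ Tomás ∩ Callum ∩ Viktor ∩ Hana: 09:05-09:25, 13:10-15:25.
Teo ∩ Tomás ∩ Callum ∩ Viktor ∩ Hana ∩ Yosef: 09:05-09:25, 13:10-15:25.

09:05-09:25, 13:10-15:25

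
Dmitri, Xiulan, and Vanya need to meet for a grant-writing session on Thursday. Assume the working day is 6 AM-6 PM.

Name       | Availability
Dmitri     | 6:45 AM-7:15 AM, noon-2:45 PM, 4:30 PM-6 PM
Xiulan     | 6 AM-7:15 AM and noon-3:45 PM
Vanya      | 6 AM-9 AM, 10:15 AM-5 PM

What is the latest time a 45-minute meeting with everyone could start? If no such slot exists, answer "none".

14:00

Dmitri ∩ Xiulan: 06:45-07:15, 12:00-14:45.
Dmitri ∩ Xiulan ∩ Vanya: 06:45-07:15, 12:00-14:45.
The last common window of at least 45 minutes is 12:00-14:45; a 45-minute meeting can start as late as 14:00 and still end by 14:45.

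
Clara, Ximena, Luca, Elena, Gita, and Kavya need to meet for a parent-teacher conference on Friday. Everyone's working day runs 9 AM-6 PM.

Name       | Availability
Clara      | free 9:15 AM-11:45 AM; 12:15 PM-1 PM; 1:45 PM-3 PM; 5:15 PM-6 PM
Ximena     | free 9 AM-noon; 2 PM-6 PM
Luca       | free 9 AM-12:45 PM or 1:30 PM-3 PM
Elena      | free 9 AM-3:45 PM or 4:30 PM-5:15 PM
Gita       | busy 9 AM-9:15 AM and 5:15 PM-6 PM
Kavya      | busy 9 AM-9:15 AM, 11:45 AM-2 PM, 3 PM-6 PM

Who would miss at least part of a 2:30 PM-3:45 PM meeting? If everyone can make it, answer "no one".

Clara free: 09:15-11:45, 12:15-13:00, 13:45-15:00, 17:15-18:00.
Ximena free: 09:00-12:00, 14:00-18:00.
Luca free: 09:00-12:45, 13:30-15:00.
Elena free: 09:00-15:45, 16:30-17:15.
Gita free: 09:15-17:15 (invert busy blocks within the working day).
Kavya free: 09:15-11:45, 14:00-15:00 (invert busy blocks within the working day).
Clara: not fully free for 14:30-15:45. Ximena: free for 14:30-15:45. Luca: not fully free for 14:30-15:45. Elena: free for 14:30-15:45. Gita: free for 14:30-15:45. Kavya: not fully free for 14:30-15:45.

Clara, Kavya, Luca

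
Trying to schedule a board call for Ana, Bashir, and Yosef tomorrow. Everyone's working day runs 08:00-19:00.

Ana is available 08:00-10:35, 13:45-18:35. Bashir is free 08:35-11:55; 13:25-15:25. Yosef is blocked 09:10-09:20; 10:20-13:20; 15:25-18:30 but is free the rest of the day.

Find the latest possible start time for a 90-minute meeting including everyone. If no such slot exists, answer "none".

13:55

Ana free: 08:00-10:35, 13:45-18:35.
Bashir free: 08:35-11:55, 13:25-15:25.
Yosef free: 08:00-09:10, 09:20-10:20, 13:20-15:25, 18:30-19:00 (invert busy blocks within the working day).
Ana ∩ Bashir: 08:35-10:35, 13:45-15:25.
Ana ∩ Bashir ∩ Yosef: 08:35-09:10, 09:20-10:20, 13:45-15:25.
Those are the intersection windows.
The last common window of at least 90 minutes is 13:45-15:25; a 90-minute meeting can start as late as 13:55 and still end by 15:25.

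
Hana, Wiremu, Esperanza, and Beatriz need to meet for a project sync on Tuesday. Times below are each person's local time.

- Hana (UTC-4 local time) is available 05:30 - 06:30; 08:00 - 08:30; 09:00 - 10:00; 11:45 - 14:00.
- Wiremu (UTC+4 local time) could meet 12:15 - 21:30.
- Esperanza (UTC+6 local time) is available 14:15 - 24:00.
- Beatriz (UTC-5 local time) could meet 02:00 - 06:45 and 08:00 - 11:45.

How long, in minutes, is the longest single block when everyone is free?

Hana in UTC: 09:30-10:30, 12:00-12:30, 13:00-14:00, 15:45-18:00 (add 4h to convert from UTC-4).
Wiremu in UTC: 08:15-17:30 (subtract 4h to convert from UTC+4).
Esperanza in UTC: 08:15-18:00 (subtract 6h to convert from UTC+6).
Beatriz in UTC: 07:00-11:45, 13:00-16:45 (add 5h to convert from UTC-5).
Hana ∩ Wiremu: 09:30-10:30, 12:00-12:30, 13:00-14:00, 15:45-17:30.
Hana ∩ Wiremu ∩ Esperanza: 09:30-10:30, 12:00-12:30, 13:00-14:00, 15:45-17:30.
Hana ∩ Wiremu ∩ Esperanza ∩ Beatriz: 09:30-10:30, 13:00-14:00, 15:45-16:45.
The longest is 09:30-10:30 at 60 minutes.

60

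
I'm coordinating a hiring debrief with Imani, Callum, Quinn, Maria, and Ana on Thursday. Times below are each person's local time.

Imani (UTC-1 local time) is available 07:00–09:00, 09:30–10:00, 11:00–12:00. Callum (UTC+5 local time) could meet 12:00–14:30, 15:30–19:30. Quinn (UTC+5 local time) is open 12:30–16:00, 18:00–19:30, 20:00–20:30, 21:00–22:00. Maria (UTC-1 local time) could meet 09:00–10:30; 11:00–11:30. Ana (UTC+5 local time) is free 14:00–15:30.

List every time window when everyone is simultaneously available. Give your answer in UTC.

Imani in UTC: 08:00-10:00, 10:30-11:00, 12:00-13:00 (add 1h to convert from UTC-1).
Callum in UTC: 07:00-09:30, 10:30-14:30 (subtract 5h to convert from UTC+5).
Quinn in UTC: 07:30-11:00, 13:00-14:30, 15:00-15:30, 16:00-17:00 (subtract 5h to convert from UTC+5).
Maria in UTC: 10:00-11:30, 12:00-12:30 (add 1h to convert from UTC-1).
Ana in UTC: 09:00-10:30 (subtract 5h to convert from UTC+5).
Imani ∩ Callum: 08:00-09:30, 10:30-11:00, 12:00-13:00.
Imani ∩ Callum ∩ Quinn: 08:00-09:30, 10:30-11:00.
Imani ∩ Callum ∩ Quinn ∩ Maria: 10:30-11:00.
Imani ∩ Callum ∩ Quinn ∩ Maria ∩ Ana: ∅.
There is no time when everyone is free.

none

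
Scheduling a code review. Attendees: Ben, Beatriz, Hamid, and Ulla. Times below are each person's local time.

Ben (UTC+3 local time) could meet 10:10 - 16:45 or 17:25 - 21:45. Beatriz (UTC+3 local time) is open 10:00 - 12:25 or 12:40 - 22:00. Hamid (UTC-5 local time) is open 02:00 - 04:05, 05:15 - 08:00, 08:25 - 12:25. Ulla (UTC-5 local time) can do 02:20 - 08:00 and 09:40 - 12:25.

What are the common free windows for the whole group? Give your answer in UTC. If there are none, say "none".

Ben in UTC: 07:10-13:45, 14:25-18:45 (subtract 3h to convert from UTC+3).
Beatriz in UTC: 07:00-09:25, 09:40-19:00 (subtract 3h to convert from UTC+3).
Hamid in UTC: 07:00-09:05, 10:15-13:00, 13:25-17:25 (add 5h to convert from UTC-5).
Ulla in UTC: 07:20-13:00, 14:40-17:25 (add 5h to convert from UTC-5).
Ben ∩ Beatriz: 07:10-09:25, 09:40-13:45, 14:25-18:45.
Ben ∩ Beatriz ∩ Hamid: 07:10-09:05, 10:15-13:00, 13:25-13:45, 14:25-17:25.
Ben ∩ Beatriz ∩ Hamid ∩ Ulla: 07:20-09:05, 10:15-13:00, 14:40-17:25.

07:20-09:05, 10:15-13:00, 14:40-17:25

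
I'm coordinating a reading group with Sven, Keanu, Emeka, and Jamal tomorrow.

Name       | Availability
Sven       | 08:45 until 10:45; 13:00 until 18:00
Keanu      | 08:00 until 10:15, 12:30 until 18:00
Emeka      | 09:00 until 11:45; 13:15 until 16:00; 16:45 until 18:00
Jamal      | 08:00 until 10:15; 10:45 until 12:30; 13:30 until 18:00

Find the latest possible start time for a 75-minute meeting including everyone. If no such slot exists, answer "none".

Sven ∩ Keanu: 08:45-10:15, 13:00-18:00.
Sven ∩ Keanu ∩ Emeka: 09:00-10:15, 13:15-16:00, 16:45-18:00.
Sven ∩ Keanu ∩ Emeka ∩ Jamal: 09:00-10:15, 13:30-16:00, 16:45-18:00.
Those are the intersection windows.
The last common window of at least 75 minutes is 16:45-18:00; a 75-minute meeting can start as late as 16:45 and still end by 18:00.

16:45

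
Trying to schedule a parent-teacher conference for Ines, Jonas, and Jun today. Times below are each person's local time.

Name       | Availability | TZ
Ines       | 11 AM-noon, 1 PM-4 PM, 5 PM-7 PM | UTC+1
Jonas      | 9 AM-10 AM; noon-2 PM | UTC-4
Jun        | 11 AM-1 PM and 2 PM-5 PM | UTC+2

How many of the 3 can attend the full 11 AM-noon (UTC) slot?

0

Ines in UTC: 10:00-11:00, 12:00-15:00, 16:00-18:00 (subtract 1h to convert from UTC+1).
Jonas in UTC: 13:00-14:00, 16:00-18:00 (add 4h to convert from UTC-4).
Jun in UTC: 09:00-11:00, 12:00-15:00 (subtract 2h to convert from UTC+2).
nobody can make the full 11:00-12:00 slot — that's 0.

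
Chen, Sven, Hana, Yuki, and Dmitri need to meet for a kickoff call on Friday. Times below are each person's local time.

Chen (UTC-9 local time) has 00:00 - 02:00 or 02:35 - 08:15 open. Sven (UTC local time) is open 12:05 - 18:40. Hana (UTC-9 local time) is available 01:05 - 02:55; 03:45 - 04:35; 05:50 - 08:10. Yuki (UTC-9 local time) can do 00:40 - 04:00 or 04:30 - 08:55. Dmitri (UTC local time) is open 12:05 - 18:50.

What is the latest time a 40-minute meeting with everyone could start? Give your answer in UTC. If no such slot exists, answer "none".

Chen in UTC: 09:00-11:00, 11:35-17:15 (add 9h to convert from UTC-9).
Sven in UTC: 12:05-18:40.
Hana in UTC: 10:05-11:55, 12:45-13:35, 14:50-17:10 (add 9h to convert from UTC-9).
Yuki in UTC: 09:40-13:00, 13:30-17:55 (add 9h to convert from UTC-9).
Dmitri in UTC: 12:05-18:50.
Chen ∩ Sven: 12:05-17:15.
Chen ∩ Sven ∩ Hana: 12:45-13:35, 14:50-17:10.
Chen ∩ Sven ∩ Hana ∩ Yuki: 12:45-13:00, 13:30-13:35, 14:50-17:10.
Chen ∩ Sven ∩ Hana ∩ Yuki ∩ Dmitri: 12:45-13:00, 13:30-13:35, 14:50-17:10.
The last common window of at least 40 minutes is 14:50-17:10; a 40-minute meeting can start as late as 16:30 and still end by 17:10.

16:30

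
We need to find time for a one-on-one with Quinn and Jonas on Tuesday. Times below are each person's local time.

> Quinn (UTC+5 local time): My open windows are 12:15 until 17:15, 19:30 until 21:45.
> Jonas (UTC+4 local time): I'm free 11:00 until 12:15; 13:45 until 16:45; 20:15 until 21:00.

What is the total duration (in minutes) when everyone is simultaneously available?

240

Quinn in UTC: 07:15-12:15, 14:30-16:45 (subtract 5h to convert from UTC+5).
Jonas in UTC: 07:00-08:15, 09:45-12:45, 16:15-17:00 (subtract 4h to convert from UTC+4).
Quinn ∩ Jonas: 07:15-08:15, 09:45-12:15, 16:15-16:45.
Summing the common windows: 60 + 150 + 30 = 240 minutes.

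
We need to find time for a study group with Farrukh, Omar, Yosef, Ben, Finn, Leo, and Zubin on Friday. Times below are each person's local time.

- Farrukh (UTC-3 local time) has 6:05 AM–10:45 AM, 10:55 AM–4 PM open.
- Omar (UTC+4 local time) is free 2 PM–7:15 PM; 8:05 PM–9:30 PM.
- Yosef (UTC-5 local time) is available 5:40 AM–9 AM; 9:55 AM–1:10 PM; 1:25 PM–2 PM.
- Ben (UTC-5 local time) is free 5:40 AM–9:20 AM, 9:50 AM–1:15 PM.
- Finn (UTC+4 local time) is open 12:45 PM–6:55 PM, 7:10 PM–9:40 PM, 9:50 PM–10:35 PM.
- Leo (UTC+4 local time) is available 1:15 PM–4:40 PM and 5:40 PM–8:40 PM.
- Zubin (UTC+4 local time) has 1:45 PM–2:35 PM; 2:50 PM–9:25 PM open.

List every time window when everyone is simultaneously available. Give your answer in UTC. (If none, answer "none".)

10:50-12:40, 13:40-13:45, 13:55-14:00, 15:10-15:15, 16:05-16:40

Farrukh in UTC: 09:05-13:45, 13:55-19:00 (add 3h to convert from UTC-3).
Omar in UTC: 10:00-15:15, 16:05-17:30 (subtract 4h to convert from UTC+4).
Yosef in UTC: 10:40-14:00, 14:55-18:10, 18:25-19:00 (add 5h to convert from UTC-5).
Ben in UTC: 10:40-14:20, 14:50-18:15 (add 5h to convert from UTC-5).
Finn in UTC: 08:45-14:55, 15:10-17:40, 17:50-18:35 (subtract 4h to convert from UTC+4).
Leo in UTC: 09:15-12:40, 13:40-16:40 (subtract 4h to convert from UTC+4).
Zubin in UTC: 09:45-10:35, 10:50-17:25 (subtract 4h to convert from UTC+4).
Farrukh ∩ Omar: 10:00-13:45, 13:55-15:15, 16:05-17:30.
Farrukh ∩ Omar ∩ Yosef: 10:40-13:45, 13:55-14:00, 14:55-15:15, 16:05-17:30.
Farrukh ∩ Omar ∩ Yosef ∩ Ben: 10:40-13:45, 13:55-14:00, 14:55-15:15, 16:05-17:30.
Farrukh ∩ Omar ∩ Yosef ∩ Ben ∩ Finn: 10:40-13:45, 13:55-14:00, 15:10-15:15, 16:05-17:30.
Farrukh ∩ Omar ∩ Yosef ∩ Ben ∩ Finn ∩ Leo: 10:40-12:40, 13:40-13:45, 13:55-14:00, 15:10-15:15, 16:05-16:40.
Farrukh ∩ Omar ∩ Yosef ∩ Ben ∩ Finn ∩ Leo ∩ Zubin: 10:50-12:40, 13:40-13:45, 13:55-14:00, 15:10-15:15, 16:05-16:40.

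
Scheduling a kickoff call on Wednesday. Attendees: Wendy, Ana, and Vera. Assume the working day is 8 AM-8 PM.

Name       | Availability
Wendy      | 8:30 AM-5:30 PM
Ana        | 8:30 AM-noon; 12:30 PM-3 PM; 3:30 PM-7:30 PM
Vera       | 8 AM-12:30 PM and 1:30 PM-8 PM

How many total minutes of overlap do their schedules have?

Wendy ∩ Ana: 08:30-12:00, 12:30-15:00, 15:30-17:30.
Wendy ∩ Ana ∩ Vera: 08:30-12:00, 13:30-15:00, 15:30-17:30.
Summing the common windows: 210 + 90 + 120 = 420 minutes.

420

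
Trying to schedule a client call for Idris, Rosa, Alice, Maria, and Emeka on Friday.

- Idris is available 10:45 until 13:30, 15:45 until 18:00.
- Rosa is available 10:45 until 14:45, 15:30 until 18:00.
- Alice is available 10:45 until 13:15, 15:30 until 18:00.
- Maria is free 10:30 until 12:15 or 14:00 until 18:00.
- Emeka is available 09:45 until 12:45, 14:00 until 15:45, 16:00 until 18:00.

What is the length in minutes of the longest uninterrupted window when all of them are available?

Idris ∩ Rosa: 10:45-13:30, 15:45-18:00.
Idris ∩ Rosa ∩ Alice: 10:45-13:15, 15:45-18:00.
Idris ∩ Rosa ∩ Alice ∩ Maria: 10:45-12:15, 15:45-18:00.
Idris ∩ Rosa ∩ Alice ∩ Maria ∩ Emeka: 10:45-12:15, 16:00-18:00.
The longest is 16:00-18:00 at 120 minutes.

120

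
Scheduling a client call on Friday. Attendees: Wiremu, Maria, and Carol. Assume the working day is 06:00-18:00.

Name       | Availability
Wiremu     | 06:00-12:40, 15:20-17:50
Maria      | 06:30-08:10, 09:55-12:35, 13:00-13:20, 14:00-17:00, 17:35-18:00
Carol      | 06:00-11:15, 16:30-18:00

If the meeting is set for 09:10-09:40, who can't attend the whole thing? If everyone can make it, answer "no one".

Wiremu: free for 09:10-09:40. Maria: not fully free for 09:10-09:40. Carol: free for 09:10-09:40.

Maria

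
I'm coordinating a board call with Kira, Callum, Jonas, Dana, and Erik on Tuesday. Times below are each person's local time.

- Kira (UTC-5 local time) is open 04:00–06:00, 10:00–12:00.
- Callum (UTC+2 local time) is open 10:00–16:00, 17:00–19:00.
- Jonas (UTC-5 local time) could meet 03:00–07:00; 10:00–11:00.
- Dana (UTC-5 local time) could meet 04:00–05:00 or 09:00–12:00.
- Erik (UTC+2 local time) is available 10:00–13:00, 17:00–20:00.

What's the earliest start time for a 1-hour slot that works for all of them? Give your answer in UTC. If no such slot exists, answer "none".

Kira in UTC: 09:00-11:00, 15:00-17:00 (add 5h to convert from UTC-5).
Callum in UTC: 08:00-14:00, 15:00-17:00 (subtract 2h to convert from UTC+2).
Jonas in UTC: 08:00-12:00, 15:00-16:00 (add 5h to convert from UTC-5).
Dana in UTC: 09:00-10:00, 14:00-17:00 (add 5h to convert from UTC-5).
Erik in UTC: 08:00-11:00, 15:00-18:00 (subtract 2h to convert from UTC+2).
Kira ∩ Callum: 09:00-11:00, 15:00-17:00.
Kira ∩ Callum ∩ Jonas: 09:00-11:00, 15:00-16:00.
Kira ∩ Callum ∩ Jonas ∩ Dana: 09:00-10:00, 15:00-16:00.
Kira ∩ Callum ∩ Jonas ∩ Dana ∩ Erik: 09:00-10:00, 15:00-16:00.
Those are the intersection windows.
The first common window of at least 60 minutes is 09:00-10:00, so the earliest start is 09:00.

09:00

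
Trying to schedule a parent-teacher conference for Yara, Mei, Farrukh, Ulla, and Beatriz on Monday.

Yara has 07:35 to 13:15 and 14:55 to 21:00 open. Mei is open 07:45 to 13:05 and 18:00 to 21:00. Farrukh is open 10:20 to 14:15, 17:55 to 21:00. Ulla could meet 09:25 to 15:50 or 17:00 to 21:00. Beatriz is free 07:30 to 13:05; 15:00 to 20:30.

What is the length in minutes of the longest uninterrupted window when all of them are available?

165

Yara ∩ Mei: 07:45-13:05, 18:00-21:00.
Yara ∩ Mei ∩ Farrukh: 10:20-13:05, 18:00-21:00.
Yara ∩ Mei ∩ Farrukh ∩ Ulla: 10:20-13:05, 18:00-21:00.
Yara ∩ Mei ∩ Farrukh ∩ Ulla ∩ Beatriz: 10:20-13:05, 18:00-20:30.
So the common availability across everyone is 10:20-13:05, 18:00-20:30.
The longest is 10:20-13:05 at 165 minutes.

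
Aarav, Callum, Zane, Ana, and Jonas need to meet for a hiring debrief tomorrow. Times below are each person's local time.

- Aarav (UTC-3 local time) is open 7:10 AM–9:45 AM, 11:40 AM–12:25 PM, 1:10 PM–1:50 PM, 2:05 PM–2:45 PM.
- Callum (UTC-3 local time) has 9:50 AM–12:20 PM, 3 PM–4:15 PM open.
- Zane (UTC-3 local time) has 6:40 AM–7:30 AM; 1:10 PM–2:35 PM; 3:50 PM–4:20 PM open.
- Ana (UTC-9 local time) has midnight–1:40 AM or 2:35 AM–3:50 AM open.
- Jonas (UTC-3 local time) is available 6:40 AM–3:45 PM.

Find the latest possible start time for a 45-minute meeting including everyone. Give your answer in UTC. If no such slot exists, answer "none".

none

Aarav in UTC: 10:10-12:45, 14:40-15:25, 16:10-16:50, 17:05-17:45 (add 3h to convert from UTC-3).
Callum in UTC: 12:50-15:20, 18:00-19:15 (add 3h to convert from UTC-3).
Zane in UTC: 09:40-10:30, 16:10-17:35, 18:50-19:20 (add 3h to convert from UTC-3).
Ana in UTC: 09:00-10:40, 11:35-12:50 (add 9h to convert from UTC-9).
Jonas in UTC: 09:40-18:45 (add 3h to convert from UTC-3).
Aarav ∩ Callum: 14:40-15:20.
Aarav ∩ Callum ∩ Zane: ∅.
Aarav ∩ Callum ∩ Zane ∩ Ana: ∅.
Aarav ∩ Callum ∩ Zane ∩ Ana ∩ Jonas: ∅.
There is no time when everyone is free.
No common window is at least 45 minutes long.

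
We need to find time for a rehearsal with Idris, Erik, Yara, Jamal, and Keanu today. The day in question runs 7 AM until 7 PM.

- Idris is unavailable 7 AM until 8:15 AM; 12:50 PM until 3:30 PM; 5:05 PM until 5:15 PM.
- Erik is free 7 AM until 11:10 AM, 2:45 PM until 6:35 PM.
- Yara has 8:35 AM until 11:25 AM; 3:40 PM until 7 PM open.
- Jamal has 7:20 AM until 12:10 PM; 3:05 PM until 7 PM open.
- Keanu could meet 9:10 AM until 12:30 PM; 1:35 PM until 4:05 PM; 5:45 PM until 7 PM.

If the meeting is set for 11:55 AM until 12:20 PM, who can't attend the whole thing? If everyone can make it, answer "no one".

Idris free: 08:15-12:50, 15:30-17:05, 17:15-19:00 (invert busy blocks within the working day).
Erik free: 07:00-11:10, 14:45-18:35.
Yara free: 08:35-11:25, 15:40-19:00.
Jamal free: 07:20-12:10, 15:05-19:00.
Keanu free: 09:10-12:30, 13:35-16:05, 17:45-19:00.
Idris: free for 11:55-12:20. Erik: not fully free for 11:55-12:20. Yara: not fully free for 11:55-12:20. Jamal: not fully free for 11:55-12:20. Keanu: free for 11:55-12:20.

Erik, Jamal, Yara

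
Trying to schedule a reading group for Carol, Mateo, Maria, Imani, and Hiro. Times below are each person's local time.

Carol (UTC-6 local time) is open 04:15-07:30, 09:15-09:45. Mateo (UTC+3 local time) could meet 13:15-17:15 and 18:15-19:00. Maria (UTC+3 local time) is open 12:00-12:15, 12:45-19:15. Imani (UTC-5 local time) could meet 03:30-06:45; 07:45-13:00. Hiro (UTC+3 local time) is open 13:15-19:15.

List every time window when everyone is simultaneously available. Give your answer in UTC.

Carol in UTC: 10:15-13:30, 15:15-15:45 (add 6h to convert from UTC-6).
Mateo in UTC: 10:15-14:15, 15:15-16:00 (subtract 3h to convert from UTC+3).
Maria in UTC: 09:00-09:15, 09:45-16:15 (subtract 3h to convert from UTC+3).
Imani in UTC: 08:30-11:45, 12:45-18:00 (add 5h to convert from UTC-5).
Hiro in UTC: 10:15-16:15 (subtract 3h to convert from UTC+3).
Carol ∩ Mateo: 10:15-13:30, 15:15-15:45.
Carol ∩ Mateo ∩ Maria: 10:15-13:30, 15:15-15:45.
Carol ∩ Mateo ∩ Maria ∩ Imani: 10:15-11:45, 12:45-13:30, 15:15-15:45.
Carol ∩ Mateo ∩ Maria ∩ Imani ∩ Hiro: 10:15-11:45, 12:45-13:30, 15:15-15:45.
So the common availability across everyone is 10:15-11:45, 12:45-13:30, 15:15-15:45.

10:15-11:45, 12:45-13:30, 15:15-15:45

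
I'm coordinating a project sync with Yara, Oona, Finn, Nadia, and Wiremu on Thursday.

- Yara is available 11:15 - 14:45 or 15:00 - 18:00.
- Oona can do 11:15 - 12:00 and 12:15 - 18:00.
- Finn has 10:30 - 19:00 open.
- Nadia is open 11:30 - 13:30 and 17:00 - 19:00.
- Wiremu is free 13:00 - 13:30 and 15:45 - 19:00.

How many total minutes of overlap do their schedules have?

Yara ∩ Oona: 11:15-12:00, 12:15-14:45, 15:00-18:00.
Yara ∩ Oona ∩ Finn: 11:15-12:00, 12:15-14:45, 15:00-18:00.
Yara ∩ Oona ∩ Finn ∩ Nadia: 11:30-12:00, 12:15-13:30, 17:00-18:00.
Yara ∩ Oona ∩ Finn ∩ Nadia ∩ Wiremu: 13:00-13:30, 17:00-18:00.
Those are the intersection windows.
Summing the common windows: 30 + 60 = 90 minutes.

90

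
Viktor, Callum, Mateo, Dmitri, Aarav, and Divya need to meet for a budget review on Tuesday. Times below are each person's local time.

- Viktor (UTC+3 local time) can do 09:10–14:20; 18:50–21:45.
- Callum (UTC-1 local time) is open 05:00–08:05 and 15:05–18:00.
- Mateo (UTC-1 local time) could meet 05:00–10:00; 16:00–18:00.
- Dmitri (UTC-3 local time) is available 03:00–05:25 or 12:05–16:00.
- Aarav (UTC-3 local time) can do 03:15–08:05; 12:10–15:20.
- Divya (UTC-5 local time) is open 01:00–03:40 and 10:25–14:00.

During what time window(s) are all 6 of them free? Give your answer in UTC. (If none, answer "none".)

Viktor in UTC: 06:10-11:20, 15:50-18:45 (subtract 3h to convert from UTC+3).
Callum in UTC: 06:00-09:05, 16:05-19:00 (add 1h to convert from UTC-1).
Mateo in UTC: 06:00-11:00, 17:00-19:00 (add 1h to convert from UTC-1).
Dmitri in UTC: 06:00-08:25, 15:05-19:00 (add 3h to convert from UTC-3).
Aarav in UTC: 06:15-11:05, 15:10-18:20 (add 3h to convert from UTC-3).
Divya in UTC: 06:00-08:40, 15:25-19:00 (add 5h to convert from UTC-5).
Viktor ∩ Callum: 06:10-09:05, 16:05-18:45.
Viktor ∩ Callum ∩ Mateo: 06:10-09:05, 17:00-18:45.
Viktor ∩ Callum ∩ Mateo ∩ Dmitri: 06:10-08:25, 17:00-18:45.
Viktor ∩ Callum ∩ Mateo ∩ Dmitri ∩ Aarav: 06:15-08:25, 17:00-18:20.
Viktor ∩ Callum ∩ Mateo ∩ Dmitri ∩ Aarav ∩ Divya: 06:15-08:25, 17:00-18:20.

06:15-08:25, 17:00-18:20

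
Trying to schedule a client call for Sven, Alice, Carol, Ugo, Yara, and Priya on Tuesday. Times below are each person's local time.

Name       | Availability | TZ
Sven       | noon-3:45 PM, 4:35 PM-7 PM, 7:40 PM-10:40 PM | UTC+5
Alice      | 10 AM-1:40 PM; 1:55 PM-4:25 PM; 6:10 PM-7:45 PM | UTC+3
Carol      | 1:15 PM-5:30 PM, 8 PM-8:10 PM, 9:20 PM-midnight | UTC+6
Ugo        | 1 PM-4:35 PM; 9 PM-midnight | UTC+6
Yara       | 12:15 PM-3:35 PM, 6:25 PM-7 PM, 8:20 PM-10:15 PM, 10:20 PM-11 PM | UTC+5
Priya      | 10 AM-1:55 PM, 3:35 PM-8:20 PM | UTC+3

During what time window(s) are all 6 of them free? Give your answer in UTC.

Sven in UTC: 07:00-10:45, 11:35-14:00, 14:40-17:40 (subtract 5h to convert from UTC+5).
Alice in UTC: 07:00-10:40, 10:55-13:25, 15:10-16:45 (subtract 3h to convert from UTC+3).
Carol in UTC: 07:15-11:30, 14:00-14:10, 15:20-18:00 (subtract 6h to convert from UTC+6).
Ugo in UTC: 07:00-10:35, 15:00-18:00 (subtract 6h to convert from UTC+6).
Yara in UTC: 07:15-10:35, 13:25-14:00, 15:20-17:15, 17:20-18:00 (subtract 5h to convert from UTC+5).
Priya in UTC: 07:00-10:55, 12:35-17:20 (subtract 3h to convert from UTC+3).
Sven ∩ Alice: 07:00-10:40, 11:35-13:25, 15:10-16:45.
Sven ∩ Alice ∩ Carol: 07:15-10:40, 15:20-16:45.
Sven ∩ Alice ∩ Carol ∩ Ugo: 07:15-10:35, 15:20-16:45.
Sven ∩ Alice ∩ Carol ∩ Ugo ∩ Yara: 07:15-10:35, 15:20-16:45.
Sven ∩ Alice ∩ Carol ∩ Ugo ∩ Yara ∩ Priya: 07:15-10:35, 15:20-16:45.
So the common availability across everyone is 07:15-10:35, 15:20-16:45.

07:15-10:35, 15:20-16:45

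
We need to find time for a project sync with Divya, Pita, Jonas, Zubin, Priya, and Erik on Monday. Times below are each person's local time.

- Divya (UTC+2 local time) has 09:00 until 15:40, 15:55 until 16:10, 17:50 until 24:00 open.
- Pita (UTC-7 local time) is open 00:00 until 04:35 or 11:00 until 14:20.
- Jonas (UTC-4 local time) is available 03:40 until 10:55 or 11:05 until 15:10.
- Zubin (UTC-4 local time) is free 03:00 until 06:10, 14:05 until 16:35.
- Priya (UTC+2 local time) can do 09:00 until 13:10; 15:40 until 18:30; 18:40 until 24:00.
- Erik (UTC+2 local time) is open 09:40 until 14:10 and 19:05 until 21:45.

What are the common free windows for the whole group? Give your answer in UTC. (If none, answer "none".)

Divya in UTC: 07:00-13:40, 13:55-14:10, 15:50-22:00 (subtract 2h to convert from UTC+2).
Pita in UTC: 07:00-11:35, 18:00-21:20 (add 7h to convert from UTC-7).
Jonas in UTC: 07:40-14:55, 15:05-19:10 (add 4h to convert from UTC-4).
Zubin in UTC: 07:00-10:10, 18:05-20:35 (add 4h to convert from UTC-4).
Priya in UTC: 07:00-11:10, 13:40-16:30, 16:40-22:00 (subtract 2h to convert from UTC+2).
Erik in UTC: 07:40-12:10, 17:05-19:45 (subtract 2h to convert from UTC+2).
Divya ∩ Pita: 07:00-11:35, 18:00-21:20.
Divya ∩ Pita ∩ Jonas: 07:40-11:35, 18:00-19:10.
Divya ∩ Pita ∩ Jonas ∩ Zubin: 07:40-10:10, 18:05-19:10.
Divya ∩ Pita ∩ Jonas ∩ Zubin ∩ Priya: 07:40-10:10, 18:05-19:10.
Divya ∩ Pita ∩ Jonas ∩ Zubin ∩ Priya ∩ Erik: 07:40-10:10, 18:05-19:10.

07:40-10:10, 18:05-19:10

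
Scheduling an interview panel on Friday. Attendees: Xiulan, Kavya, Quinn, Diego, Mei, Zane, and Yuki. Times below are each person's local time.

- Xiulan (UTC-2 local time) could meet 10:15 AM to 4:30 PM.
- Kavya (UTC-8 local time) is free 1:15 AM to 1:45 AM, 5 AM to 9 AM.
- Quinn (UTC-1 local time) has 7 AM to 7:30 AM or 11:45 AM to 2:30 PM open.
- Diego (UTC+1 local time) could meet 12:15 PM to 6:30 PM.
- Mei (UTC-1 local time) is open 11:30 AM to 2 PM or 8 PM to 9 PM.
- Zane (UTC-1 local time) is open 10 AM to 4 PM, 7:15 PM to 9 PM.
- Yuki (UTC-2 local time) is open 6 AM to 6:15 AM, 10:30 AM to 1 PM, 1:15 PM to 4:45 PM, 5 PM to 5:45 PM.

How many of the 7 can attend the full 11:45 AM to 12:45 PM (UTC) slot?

Xiulan in UTC: 12:15-18:30 (add 2h to convert from UTC-2).
Kavya in UTC: 09:15-09:45, 13:00-17:00 (add 8h to convert from UTC-8).
Quinn in UTC: 08:00-08:30, 12:45-15:30 (add 1h to convert from UTC-1).
Diego in UTC: 11:15-17:30 (subtract 1h to convert from UTC+1).
Mei in UTC: 12:30-15:00, 21:00-22:00 (add 1h to convert from UTC-1).
Zane in UTC: 11:00-17:00, 20:15-22:00 (add 1h to convert from UTC-1).
Yuki in UTC: 08:00-08:15, 12:30-15:00, 15:15-18:45, 19:00-19:45 (add 2h to convert from UTC-2).
Diego and Zane can make the full 11:45-12:45 slot — that's 2.

2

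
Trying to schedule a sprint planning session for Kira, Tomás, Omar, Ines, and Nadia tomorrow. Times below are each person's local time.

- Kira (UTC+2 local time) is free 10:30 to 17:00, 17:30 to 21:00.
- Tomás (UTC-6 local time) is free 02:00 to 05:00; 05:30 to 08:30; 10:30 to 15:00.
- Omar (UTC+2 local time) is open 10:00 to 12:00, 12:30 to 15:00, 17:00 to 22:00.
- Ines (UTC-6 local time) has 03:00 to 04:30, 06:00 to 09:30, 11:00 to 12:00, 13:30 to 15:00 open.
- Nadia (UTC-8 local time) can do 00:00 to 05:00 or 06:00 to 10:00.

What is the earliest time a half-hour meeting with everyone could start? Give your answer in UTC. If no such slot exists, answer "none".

09:00

Kira in UTC: 08:30-15:00, 15:30-19:00 (subtract 2h to convert from UTC+2).
Tomás in UTC: 08:00-11:00, 11:30-14:30, 16:30-21:00 (add 6h to convert from UTC-6).
Omar in UTC: 08:00-10:00, 10:30-13:00, 15:00-20:00 (subtract 2h to convert from UTC+2).
Ines in UTC: 09:00-10:30, 12:00-15:30, 17:00-18:00, 19:30-21:00 (add 6h to convert from UTC-6).
Nadia in UTC: 08:00-13:00, 14:00-18:00 (add 8h to convert from UTC-8).
Kira ∩ Tomás: 08:30-11:00, 11:30-14:30, 16:30-19:00.
Kira ∩ Tomás ∩ Omar: 08:30-10:00, 10:30-11:00, 11:30-13:00, 16:30-19:00.
Kira ∩ Tomás ∩ Omar ∩ Ines: 09:00-10:00, 12:00-13:00, 17:00-18:00.
Kira ∩ Tomás ∩ Omar ∩ Ines ∩ Nadia: 09:00-10:00, 12:00-13:00, 17:00-18:00.
The first common window of at least 30 minutes is 09:00-10:00, so the earliest start is 09:00.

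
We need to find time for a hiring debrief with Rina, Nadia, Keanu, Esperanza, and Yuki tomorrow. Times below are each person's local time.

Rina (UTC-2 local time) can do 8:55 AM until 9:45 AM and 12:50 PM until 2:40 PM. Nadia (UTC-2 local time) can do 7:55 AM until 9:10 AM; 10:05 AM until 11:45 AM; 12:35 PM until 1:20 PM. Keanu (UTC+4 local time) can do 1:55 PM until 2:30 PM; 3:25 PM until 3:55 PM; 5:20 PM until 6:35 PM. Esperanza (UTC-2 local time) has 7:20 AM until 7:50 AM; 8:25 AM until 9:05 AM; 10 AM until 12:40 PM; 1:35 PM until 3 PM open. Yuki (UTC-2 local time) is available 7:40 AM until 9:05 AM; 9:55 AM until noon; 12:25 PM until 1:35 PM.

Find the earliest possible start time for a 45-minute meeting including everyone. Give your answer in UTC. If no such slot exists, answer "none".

Rina in UTC: 10:55-11:45, 14:50-16:40 (add 2h to convert from UTC-2).
Nadia in UTC: 09:55-11:10, 12:05-13:45, 14:35-15:20 (add 2h to convert from UTC-2).
Keanu in UTC: 09:55-10:30, 11:25-11:55, 13:20-14:35 (subtract 4h to convert from UTC+4).
Esperanza in UTC: 09:20-09:50, 10:25-11:05, 12:00-14:40, 15:35-17:00 (add 2h to convert from UTC-2).
Yuki in UTC: 09:40-11:05, 11:55-14:00, 14:25-15:35 (add 2h to convert from UTC-2).
Rina ∩ Nadia: 10:55-11:10, 14:50-15:20.
Rina ∩ Nadia ∩ Keanu: ∅.
Rina ∩ Nadia ∩ Keanu ∩ Esperanza: ∅.
Rina ∩ Nadia ∩ Keanu ∩ Esperanza ∩ Yuki: ∅.
There is no time when everyone is free.
No common window is at least 45 minutes long.

none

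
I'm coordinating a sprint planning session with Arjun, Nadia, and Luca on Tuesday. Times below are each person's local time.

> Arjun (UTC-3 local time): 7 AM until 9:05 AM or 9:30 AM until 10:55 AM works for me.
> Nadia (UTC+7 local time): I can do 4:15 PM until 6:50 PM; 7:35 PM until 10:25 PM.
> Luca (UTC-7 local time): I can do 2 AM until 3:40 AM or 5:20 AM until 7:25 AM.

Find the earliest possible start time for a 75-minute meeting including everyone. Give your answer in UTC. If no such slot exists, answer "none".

12:35

Arjun in UTC: 10:00-12:05, 12:30-13:55 (add 3h to convert from UTC-3).
Nadia in UTC: 09:15-11:50, 12:35-15:25 (subtract 7h to convert from UTC+7).
Luca in UTC: 09:00-10:40, 12:20-14:25 (add 7h to convert from UTC-7).
Arjun ∩ Nadia: 10:00-11:50, 12:35-13:55.
Arjun ∩ Nadia ∩ Luca: 10:00-10:40, 12:35-13:55.
The first common window of at least 75 minutes is 12:35-13:55, so the earliest start is 12:35.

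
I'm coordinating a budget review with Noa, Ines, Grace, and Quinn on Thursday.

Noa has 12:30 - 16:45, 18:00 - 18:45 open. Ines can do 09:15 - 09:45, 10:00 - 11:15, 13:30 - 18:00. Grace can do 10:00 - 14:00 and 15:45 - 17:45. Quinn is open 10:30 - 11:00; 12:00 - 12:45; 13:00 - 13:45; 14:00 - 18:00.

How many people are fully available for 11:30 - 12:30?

1

Grace can make the full 11:30-12:30 slot — that's 1.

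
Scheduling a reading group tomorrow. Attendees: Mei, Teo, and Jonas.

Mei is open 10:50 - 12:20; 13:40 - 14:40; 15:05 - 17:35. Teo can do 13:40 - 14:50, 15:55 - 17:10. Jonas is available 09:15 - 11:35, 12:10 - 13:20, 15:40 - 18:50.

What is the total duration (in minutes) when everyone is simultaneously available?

75

Mei ∩ Teo: 13:40-14:40, 15:55-17:10.
Mei ∩ Teo ∩ Jonas: 15:55-17:10.
That's a single block of 75 minutes.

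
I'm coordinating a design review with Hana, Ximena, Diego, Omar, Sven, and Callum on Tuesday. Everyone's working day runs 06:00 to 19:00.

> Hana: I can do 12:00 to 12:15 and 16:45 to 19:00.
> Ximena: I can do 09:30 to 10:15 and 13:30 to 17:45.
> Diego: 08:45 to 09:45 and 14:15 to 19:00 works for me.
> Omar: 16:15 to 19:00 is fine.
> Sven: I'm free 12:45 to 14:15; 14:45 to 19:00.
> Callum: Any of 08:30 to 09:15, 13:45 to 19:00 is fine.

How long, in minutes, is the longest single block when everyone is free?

60

Hana ∩ Ximena: 16:45-17:45.
Hana ∩ Ximena ∩ Diego: 16:45-17:45.
Hana ∩ Ximena ∩ Diego ∩ Omar: 16:45-17:45.
Hana ∩ Ximena ∩ Diego ∩ Omar ∩ Sven: 16:45-17:45.
Hana ∩ Ximena ∩ Diego ∩ Omar ∩ Sven ∩ Callum: 16:45-17:45.
So the common availability across everyone is 16:45-17:45.
The longest is 16:45-17:45 at 60 minutes.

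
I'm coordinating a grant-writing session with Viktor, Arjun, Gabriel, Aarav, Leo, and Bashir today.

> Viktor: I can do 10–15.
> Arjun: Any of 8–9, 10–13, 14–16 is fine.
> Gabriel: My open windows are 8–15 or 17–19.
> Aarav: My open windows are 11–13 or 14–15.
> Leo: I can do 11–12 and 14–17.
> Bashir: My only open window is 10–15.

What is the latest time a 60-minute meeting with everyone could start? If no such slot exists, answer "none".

14:00

Viktor ∩ Arjun: 10:00-13:00, 14:00-15:00.
Viktor ∩ Arjun ∩ Gabriel: 10:00-13:00, 14:00-15:00.
Viktor ∩ Arjun ∩ Gabriel ∩ Aarav: 11:00-13:00, 14:00-15:00.
Viktor ∩ Arjun ∩ Gabriel ∩ Aarav ∩ Leo: 11:00-12:00, 14:00-15:00.
Viktor ∩ Arjun ∩ Gabriel ∩ Aarav ∩ Leo ∩ Bashir: 11:00-12:00, 14:00-15:00.
The last common window of at least 60 minutes is 14:00-15:00; a 60-minute meeting can start as late as 14:00 and still end by 15:00.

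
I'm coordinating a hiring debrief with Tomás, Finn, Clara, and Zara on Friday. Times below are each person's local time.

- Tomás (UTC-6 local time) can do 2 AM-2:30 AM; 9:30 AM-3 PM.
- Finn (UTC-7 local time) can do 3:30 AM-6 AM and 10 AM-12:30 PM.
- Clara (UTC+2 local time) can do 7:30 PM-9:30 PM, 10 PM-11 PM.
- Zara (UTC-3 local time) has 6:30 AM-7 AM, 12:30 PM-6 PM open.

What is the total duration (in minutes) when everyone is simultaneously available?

Tomás in UTC: 08:00-08:30, 15:30-21:00 (add 6h to convert from UTC-6).
Finn in UTC: 10:30-13:00, 17:00-19:30 (add 7h to convert from UTC-7).
Clara in UTC: 17:30-19:30, 20:00-21:00 (subtract 2h to convert from UTC+2).
Zara in UTC: 09:30-10:00, 15:30-21:00 (add 3h to convert from UTC-3).
Tomás ∩ Finn: 17:00-19:30.
Tomás ∩ Finn ∩ Clara: 17:30-19:30.
Tomás ∩ Finn ∩ Clara ∩ Zara: 17:30-19:30.
That's a single block of 120 minutes.

120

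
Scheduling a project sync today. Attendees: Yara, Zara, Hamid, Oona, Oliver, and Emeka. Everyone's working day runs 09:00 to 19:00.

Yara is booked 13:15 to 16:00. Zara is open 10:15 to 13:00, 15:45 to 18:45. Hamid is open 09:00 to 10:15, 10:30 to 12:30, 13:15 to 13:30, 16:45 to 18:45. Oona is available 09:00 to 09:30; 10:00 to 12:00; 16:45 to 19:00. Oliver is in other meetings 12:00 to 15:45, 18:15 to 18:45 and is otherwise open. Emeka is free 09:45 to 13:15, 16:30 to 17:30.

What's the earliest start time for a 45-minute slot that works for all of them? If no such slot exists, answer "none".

10:30

Yara free: 09:00-13:15, 16:00-19:00 (invert busy blocks within the working day).
Zara free: 10:15-13:00, 15:45-18:45.
Hamid free: 09:00-10:15, 10:30-12:30, 13:15-13:30, 16:45-18:45.
Oona free: 09:00-09:30, 10:00-12:00, 16:45-19:00.
Oliver free: 09:00-12:00, 15:45-18:15, 18:45-19:00 (invert busy blocks within the working day).
Emeka free: 09:45-13:15, 16:30-17:30.
Yara ∩ Zara: 10:15-13:00, 16:00-18:45.
Yara ∩ Zara ∩ Hamid: 10:30-12:30, 16:45-18:45.
Yara ∩ Zara ∩ Hamid ∩ Oona: 10:30-12:00, 16:45-18:45.
Yara ∩ Zara ∩ Hamid ∩ Oona ∩ Oliver: 10:30-12:00, 16:45-18:15.
Yara ∩ Zara ∩ Hamid ∩ Oona ∩ Oliver ∩ Emeka: 10:30-12:00, 16:45-17:30.
Those are the intersection windows.
The first common window of at least 45 minutes is 10:30-12:00, so the earliest start is 10:30.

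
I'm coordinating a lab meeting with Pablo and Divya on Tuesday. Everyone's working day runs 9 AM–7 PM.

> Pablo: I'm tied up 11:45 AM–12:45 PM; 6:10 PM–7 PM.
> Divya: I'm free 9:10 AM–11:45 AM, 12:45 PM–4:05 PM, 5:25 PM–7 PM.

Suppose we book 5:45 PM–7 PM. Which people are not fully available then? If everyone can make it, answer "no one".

Pablo free: 09:00-11:45, 12:45-18:10 (invert busy blocks within the working day).
Divya free: 09:10-11:45, 12:45-16:05, 17:25-19:00.
Pablo: not fully free for 17:45-19:00. Divya: free for 17:45-19:00.

Pablo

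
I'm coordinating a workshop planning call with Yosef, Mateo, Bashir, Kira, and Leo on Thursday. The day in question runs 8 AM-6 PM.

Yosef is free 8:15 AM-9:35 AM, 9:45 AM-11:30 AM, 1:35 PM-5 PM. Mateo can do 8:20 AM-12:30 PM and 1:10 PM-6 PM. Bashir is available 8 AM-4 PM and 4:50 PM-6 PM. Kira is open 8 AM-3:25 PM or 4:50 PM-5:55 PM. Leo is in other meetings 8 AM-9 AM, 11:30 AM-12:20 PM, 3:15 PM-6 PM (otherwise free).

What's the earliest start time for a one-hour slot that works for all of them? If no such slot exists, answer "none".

09:45

Yosef free: 08:15-09:35, 09:45-11:30, 13:35-17:00.
Mateo free: 08:20-12:30, 13:10-18:00.
Bashir free: 08:00-16:00, 16:50-18:00.
Kira free: 08:00-15:25, 16:50-17:55.
Leo free: 09:00-11:30, 12:20-15:15 (invert busy blocks within the working day).
Yosef ∩ Mateo: 08:20-09:35, 09:45-11:30, 13:35-17:00.
Yosef ∩ Mateo ∩ Bashir: 08:20-09:35, 09:45-11:30, 13:35-16:00, 16:50-17:00.
Yosef ∩ Mateo ∩ Bashir ∩ Kira: 08:20-09:35, 09:45-11:30, 13:35-15:25, 16:50-17:00.
Yosef ∩ Mateo ∩ Bashir ∩ Kira ∩ Leo: 09:00-09:35, 09:45-11:30, 13:35-15:15.
The first common window of at least 60 minutes is 09:45-11:30, so the earliest start is 09:45.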